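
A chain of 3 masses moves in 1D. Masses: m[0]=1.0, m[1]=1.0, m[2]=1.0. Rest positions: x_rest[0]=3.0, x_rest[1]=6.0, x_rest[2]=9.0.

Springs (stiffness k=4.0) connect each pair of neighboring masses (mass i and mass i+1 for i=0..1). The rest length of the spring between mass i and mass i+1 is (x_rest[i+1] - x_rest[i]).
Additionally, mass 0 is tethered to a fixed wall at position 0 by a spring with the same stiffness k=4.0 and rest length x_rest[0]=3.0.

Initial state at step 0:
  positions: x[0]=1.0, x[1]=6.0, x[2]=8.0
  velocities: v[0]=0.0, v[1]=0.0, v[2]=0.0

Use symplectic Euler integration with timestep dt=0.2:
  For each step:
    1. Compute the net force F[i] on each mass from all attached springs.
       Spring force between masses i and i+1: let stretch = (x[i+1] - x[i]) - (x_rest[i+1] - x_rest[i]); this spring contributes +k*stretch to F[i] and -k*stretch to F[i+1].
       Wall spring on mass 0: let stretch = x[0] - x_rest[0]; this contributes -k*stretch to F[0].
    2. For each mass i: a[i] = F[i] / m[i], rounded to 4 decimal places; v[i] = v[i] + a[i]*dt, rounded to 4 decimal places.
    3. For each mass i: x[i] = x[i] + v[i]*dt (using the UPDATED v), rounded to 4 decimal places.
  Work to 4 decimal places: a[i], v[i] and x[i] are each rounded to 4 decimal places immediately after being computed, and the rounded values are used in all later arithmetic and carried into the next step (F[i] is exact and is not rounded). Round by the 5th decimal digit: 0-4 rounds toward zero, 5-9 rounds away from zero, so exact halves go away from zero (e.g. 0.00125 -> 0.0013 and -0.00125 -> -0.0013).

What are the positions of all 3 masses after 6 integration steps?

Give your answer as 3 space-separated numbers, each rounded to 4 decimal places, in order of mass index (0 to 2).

Answer: 3.4051 6.0611 8.0104

Derivation:
Step 0: x=[1.0000 6.0000 8.0000] v=[0.0000 0.0000 0.0000]
Step 1: x=[1.6400 5.5200 8.1600] v=[3.2000 -2.4000 0.8000]
Step 2: x=[2.6384 4.8416 8.3776] v=[4.9920 -3.3920 1.0880]
Step 3: x=[3.5672 4.3764 8.5094] v=[4.6438 -2.3258 0.6592]
Step 4: x=[4.0547 4.4430 8.4600] v=[2.4374 0.3332 -0.2472]
Step 5: x=[3.9556 5.0902 8.2478] v=[-0.4957 3.2362 -1.0608]
Step 6: x=[3.4051 6.0611 8.0104] v=[-2.7525 4.8546 -1.1869]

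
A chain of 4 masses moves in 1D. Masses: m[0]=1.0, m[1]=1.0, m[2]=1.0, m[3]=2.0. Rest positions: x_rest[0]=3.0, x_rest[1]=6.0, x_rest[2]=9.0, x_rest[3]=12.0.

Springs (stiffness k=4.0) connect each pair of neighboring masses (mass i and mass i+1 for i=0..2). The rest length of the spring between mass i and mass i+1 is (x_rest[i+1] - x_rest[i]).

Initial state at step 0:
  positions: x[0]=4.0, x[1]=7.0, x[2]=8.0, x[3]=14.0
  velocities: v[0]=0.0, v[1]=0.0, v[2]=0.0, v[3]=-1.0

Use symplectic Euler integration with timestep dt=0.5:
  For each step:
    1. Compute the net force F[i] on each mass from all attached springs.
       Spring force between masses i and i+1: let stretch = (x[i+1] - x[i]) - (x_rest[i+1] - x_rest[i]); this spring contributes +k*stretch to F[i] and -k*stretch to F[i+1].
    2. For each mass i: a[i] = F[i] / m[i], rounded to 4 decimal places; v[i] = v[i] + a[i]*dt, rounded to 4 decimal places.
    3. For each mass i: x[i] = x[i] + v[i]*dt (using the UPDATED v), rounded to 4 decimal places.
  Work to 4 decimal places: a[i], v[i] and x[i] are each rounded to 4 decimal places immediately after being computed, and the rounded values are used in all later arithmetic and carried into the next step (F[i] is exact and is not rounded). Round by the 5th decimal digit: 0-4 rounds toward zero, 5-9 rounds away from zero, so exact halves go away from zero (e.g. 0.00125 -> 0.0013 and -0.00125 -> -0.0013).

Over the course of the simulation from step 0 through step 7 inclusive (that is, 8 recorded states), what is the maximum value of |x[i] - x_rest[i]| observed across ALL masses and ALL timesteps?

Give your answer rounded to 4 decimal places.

Step 0: x=[4.0000 7.0000 8.0000 14.0000] v=[0.0000 0.0000 0.0000 -1.0000]
Step 1: x=[4.0000 5.0000 13.0000 12.0000] v=[0.0000 -4.0000 10.0000 -4.0000]
Step 2: x=[2.0000 10.0000 9.0000 12.0000] v=[-4.0000 10.0000 -8.0000 0.0000]
Step 3: x=[5.0000 6.0000 9.0000 12.0000] v=[6.0000 -8.0000 0.0000 0.0000]
Step 4: x=[6.0000 4.0000 9.0000 12.0000] v=[2.0000 -4.0000 0.0000 0.0000]
Step 5: x=[2.0000 9.0000 7.0000 12.0000] v=[-8.0000 10.0000 -4.0000 0.0000]
Step 6: x=[2.0000 5.0000 12.0000 11.0000] v=[0.0000 -8.0000 10.0000 -2.0000]
Step 7: x=[2.0000 5.0000 9.0000 12.0000] v=[0.0000 0.0000 -6.0000 2.0000]
Max displacement = 4.0000

Answer: 4.0000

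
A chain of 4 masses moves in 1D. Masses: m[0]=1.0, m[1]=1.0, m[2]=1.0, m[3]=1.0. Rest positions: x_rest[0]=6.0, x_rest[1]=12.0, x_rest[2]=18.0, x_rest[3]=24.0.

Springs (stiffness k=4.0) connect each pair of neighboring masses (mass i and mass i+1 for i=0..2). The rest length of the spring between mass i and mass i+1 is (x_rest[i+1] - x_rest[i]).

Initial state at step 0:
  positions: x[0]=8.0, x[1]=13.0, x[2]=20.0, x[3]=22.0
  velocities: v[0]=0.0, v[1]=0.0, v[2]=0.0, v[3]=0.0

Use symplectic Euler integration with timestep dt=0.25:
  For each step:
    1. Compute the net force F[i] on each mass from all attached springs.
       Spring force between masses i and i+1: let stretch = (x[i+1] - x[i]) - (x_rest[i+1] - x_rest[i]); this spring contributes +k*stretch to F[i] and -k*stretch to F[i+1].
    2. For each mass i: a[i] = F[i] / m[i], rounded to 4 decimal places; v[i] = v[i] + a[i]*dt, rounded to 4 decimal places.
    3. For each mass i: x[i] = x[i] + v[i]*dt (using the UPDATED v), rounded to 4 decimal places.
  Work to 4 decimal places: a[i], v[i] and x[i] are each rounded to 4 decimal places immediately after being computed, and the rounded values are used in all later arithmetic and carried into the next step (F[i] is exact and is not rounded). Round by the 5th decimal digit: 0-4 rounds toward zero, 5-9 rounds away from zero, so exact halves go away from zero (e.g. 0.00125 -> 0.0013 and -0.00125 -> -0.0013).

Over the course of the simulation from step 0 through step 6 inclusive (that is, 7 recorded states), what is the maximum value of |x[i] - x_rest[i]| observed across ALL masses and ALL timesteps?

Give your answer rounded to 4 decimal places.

Step 0: x=[8.0000 13.0000 20.0000 22.0000] v=[0.0000 0.0000 0.0000 0.0000]
Step 1: x=[7.7500 13.5000 18.7500 23.0000] v=[-1.0000 2.0000 -5.0000 4.0000]
Step 2: x=[7.4375 13.8750 17.2500 24.4375] v=[-1.2500 1.5000 -6.0000 5.7500]
Step 3: x=[7.2344 13.4844 16.7031 25.5781] v=[-0.8125 -1.5625 -2.1875 4.5625]
Step 4: x=[7.0938 12.3360 17.5703 26.0000] v=[-0.5625 -4.5938 3.4688 1.6875]
Step 5: x=[6.7637 11.1856 19.2364 25.8145] v=[-1.3203 -4.6017 6.6642 -0.7422]
Step 6: x=[6.0391 10.9424 20.5343 25.4844] v=[-2.8984 -0.9728 5.1915 -1.3203]
Max displacement = 2.5343

Answer: 2.5343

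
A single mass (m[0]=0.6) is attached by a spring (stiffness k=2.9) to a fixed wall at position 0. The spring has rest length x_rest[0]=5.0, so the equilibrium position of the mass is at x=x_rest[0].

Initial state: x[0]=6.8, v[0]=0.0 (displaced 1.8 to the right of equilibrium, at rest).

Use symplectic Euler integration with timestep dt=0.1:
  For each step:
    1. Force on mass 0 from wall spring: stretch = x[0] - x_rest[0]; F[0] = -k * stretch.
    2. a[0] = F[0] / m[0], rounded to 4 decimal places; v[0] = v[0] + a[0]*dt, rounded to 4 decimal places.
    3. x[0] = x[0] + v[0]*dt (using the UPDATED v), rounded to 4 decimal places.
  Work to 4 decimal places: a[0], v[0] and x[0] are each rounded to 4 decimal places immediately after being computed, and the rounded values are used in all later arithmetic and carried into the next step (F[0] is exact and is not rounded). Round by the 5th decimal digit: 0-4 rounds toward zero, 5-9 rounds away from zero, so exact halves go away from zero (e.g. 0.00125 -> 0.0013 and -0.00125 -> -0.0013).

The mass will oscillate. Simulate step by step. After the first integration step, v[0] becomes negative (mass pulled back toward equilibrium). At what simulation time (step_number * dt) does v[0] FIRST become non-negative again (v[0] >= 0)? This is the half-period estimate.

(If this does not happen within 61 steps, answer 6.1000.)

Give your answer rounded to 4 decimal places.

Step 0: x=[6.8000] v=[0.0000]
Step 1: x=[6.7130] v=[-0.8700]
Step 2: x=[6.5432] v=[-1.6980]
Step 3: x=[6.2988] v=[-2.4439]
Step 4: x=[5.9916] v=[-3.0717]
Step 5: x=[5.6365] v=[-3.5510]
Step 6: x=[5.2506] v=[-3.8586]
Step 7: x=[4.8526] v=[-3.9797]
Step 8: x=[4.4618] v=[-3.9085]
Step 9: x=[4.0970] v=[-3.6484]
Step 10: x=[3.7758] v=[-3.2120]
Step 11: x=[3.5138] v=[-2.6203]
Step 12: x=[3.3236] v=[-1.9020]
Step 13: x=[3.2144] v=[-1.0917]
Step 14: x=[3.1915] v=[-0.2287]
Step 15: x=[3.2560] v=[0.6454]
First v>=0 after going negative at step 15, time=1.5000

Answer: 1.5000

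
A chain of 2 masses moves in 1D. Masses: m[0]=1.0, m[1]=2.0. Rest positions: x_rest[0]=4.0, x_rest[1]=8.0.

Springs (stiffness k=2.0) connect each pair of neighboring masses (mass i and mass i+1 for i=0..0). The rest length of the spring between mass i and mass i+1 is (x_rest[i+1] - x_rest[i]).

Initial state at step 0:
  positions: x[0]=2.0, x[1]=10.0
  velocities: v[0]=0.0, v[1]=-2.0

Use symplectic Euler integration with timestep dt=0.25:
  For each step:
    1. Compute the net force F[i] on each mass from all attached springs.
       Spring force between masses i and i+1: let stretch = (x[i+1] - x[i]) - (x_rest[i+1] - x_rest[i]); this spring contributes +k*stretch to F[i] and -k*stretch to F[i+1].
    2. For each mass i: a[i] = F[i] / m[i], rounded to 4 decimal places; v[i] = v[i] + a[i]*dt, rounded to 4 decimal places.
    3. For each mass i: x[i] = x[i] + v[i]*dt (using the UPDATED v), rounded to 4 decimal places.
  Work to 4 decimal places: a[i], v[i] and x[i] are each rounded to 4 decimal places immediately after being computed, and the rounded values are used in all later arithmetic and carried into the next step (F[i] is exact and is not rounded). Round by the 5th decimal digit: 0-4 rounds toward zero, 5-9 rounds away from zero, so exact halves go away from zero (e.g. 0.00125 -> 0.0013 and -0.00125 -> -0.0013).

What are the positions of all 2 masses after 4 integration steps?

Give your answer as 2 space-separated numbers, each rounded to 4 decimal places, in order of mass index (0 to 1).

Step 0: x=[2.0000 10.0000] v=[0.0000 -2.0000]
Step 1: x=[2.5000 9.2500] v=[2.0000 -3.0000]
Step 2: x=[3.3438 8.3281] v=[3.3750 -3.6875]
Step 3: x=[4.3106 7.3447] v=[3.8672 -3.9336]
Step 4: x=[5.1567 6.4217] v=[3.3843 -3.6921]

Answer: 5.1567 6.4217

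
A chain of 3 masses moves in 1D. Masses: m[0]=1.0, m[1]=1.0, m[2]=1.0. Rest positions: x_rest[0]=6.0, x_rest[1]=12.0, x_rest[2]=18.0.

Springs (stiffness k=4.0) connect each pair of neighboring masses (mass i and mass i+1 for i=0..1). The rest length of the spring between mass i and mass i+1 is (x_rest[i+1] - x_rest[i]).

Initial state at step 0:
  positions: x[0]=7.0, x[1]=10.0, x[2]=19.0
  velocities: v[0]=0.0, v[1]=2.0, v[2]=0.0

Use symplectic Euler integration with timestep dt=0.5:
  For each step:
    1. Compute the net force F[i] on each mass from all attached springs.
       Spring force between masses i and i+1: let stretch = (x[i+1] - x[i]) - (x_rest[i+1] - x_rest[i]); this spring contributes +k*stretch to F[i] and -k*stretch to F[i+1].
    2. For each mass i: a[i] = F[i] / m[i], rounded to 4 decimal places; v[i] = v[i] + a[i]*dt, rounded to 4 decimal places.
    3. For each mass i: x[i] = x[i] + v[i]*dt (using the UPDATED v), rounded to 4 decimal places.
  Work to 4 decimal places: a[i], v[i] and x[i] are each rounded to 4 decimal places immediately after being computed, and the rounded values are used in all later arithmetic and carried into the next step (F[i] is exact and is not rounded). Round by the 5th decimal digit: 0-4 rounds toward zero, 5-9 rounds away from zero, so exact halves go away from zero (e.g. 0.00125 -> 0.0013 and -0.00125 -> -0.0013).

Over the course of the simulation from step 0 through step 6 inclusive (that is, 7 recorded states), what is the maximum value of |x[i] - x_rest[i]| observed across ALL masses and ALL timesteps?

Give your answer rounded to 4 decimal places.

Step 0: x=[7.0000 10.0000 19.0000] v=[0.0000 2.0000 0.0000]
Step 1: x=[4.0000 17.0000 16.0000] v=[-6.0000 14.0000 -6.0000]
Step 2: x=[8.0000 10.0000 20.0000] v=[8.0000 -14.0000 8.0000]
Step 3: x=[8.0000 11.0000 20.0000] v=[0.0000 2.0000 0.0000]
Step 4: x=[5.0000 18.0000 17.0000] v=[-6.0000 14.0000 -6.0000]
Step 5: x=[9.0000 11.0000 21.0000] v=[8.0000 -14.0000 8.0000]
Step 6: x=[9.0000 12.0000 21.0000] v=[0.0000 2.0000 0.0000]
Max displacement = 6.0000

Answer: 6.0000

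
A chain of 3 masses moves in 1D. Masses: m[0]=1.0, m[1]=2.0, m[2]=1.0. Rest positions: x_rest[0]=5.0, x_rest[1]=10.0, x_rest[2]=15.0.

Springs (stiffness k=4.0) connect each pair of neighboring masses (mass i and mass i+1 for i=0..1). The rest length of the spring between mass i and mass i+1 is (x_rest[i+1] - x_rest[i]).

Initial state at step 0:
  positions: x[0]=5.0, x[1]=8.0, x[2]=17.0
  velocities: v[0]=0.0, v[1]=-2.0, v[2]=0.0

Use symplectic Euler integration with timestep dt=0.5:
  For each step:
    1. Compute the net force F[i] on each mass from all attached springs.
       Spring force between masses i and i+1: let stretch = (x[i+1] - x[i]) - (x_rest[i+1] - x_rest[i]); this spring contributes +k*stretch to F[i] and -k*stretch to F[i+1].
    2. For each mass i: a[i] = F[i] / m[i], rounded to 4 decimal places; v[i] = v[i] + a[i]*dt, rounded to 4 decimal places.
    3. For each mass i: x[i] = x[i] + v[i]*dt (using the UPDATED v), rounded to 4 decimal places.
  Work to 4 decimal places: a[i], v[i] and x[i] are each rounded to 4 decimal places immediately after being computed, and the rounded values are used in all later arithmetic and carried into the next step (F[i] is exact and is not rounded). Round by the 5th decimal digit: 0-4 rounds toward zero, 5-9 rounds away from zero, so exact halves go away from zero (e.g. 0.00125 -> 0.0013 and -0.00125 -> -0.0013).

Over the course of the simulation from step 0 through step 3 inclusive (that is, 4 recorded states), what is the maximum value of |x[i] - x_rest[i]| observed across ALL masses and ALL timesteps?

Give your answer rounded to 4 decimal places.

Step 0: x=[5.0000 8.0000 17.0000] v=[0.0000 -2.0000 0.0000]
Step 1: x=[3.0000 10.0000 13.0000] v=[-4.0000 4.0000 -8.0000]
Step 2: x=[3.0000 10.0000 11.0000] v=[0.0000 0.0000 -4.0000]
Step 3: x=[5.0000 7.0000 13.0000] v=[4.0000 -6.0000 4.0000]
Max displacement = 4.0000

Answer: 4.0000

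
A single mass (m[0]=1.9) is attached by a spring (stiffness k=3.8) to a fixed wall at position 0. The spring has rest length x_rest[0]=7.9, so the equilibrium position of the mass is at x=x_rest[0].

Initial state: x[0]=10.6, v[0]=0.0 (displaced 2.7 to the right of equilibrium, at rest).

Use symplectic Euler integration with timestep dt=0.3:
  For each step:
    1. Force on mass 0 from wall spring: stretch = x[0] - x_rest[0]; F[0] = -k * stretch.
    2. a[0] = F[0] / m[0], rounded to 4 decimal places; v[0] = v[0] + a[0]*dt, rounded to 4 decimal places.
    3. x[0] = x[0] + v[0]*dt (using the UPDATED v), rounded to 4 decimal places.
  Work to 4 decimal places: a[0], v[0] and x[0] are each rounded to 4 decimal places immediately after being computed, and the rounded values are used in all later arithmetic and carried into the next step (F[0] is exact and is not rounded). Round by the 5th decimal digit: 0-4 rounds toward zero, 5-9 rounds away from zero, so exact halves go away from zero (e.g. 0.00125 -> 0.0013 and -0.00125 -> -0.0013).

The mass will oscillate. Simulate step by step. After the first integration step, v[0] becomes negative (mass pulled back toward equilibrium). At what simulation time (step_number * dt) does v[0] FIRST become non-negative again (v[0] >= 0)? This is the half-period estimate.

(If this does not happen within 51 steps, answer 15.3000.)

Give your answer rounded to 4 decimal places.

Answer: 2.4000

Derivation:
Step 0: x=[10.6000] v=[0.0000]
Step 1: x=[10.1140] v=[-1.6200]
Step 2: x=[9.2295] v=[-2.9484]
Step 3: x=[8.1057] v=[-3.7461]
Step 4: x=[6.9449] v=[-3.8695]
Step 5: x=[5.9560] v=[-3.2964]
Step 6: x=[5.3170] v=[-2.1300]
Step 7: x=[5.1429] v=[-0.5802]
Step 8: x=[5.4651] v=[1.0741]
First v>=0 after going negative at step 8, time=2.4000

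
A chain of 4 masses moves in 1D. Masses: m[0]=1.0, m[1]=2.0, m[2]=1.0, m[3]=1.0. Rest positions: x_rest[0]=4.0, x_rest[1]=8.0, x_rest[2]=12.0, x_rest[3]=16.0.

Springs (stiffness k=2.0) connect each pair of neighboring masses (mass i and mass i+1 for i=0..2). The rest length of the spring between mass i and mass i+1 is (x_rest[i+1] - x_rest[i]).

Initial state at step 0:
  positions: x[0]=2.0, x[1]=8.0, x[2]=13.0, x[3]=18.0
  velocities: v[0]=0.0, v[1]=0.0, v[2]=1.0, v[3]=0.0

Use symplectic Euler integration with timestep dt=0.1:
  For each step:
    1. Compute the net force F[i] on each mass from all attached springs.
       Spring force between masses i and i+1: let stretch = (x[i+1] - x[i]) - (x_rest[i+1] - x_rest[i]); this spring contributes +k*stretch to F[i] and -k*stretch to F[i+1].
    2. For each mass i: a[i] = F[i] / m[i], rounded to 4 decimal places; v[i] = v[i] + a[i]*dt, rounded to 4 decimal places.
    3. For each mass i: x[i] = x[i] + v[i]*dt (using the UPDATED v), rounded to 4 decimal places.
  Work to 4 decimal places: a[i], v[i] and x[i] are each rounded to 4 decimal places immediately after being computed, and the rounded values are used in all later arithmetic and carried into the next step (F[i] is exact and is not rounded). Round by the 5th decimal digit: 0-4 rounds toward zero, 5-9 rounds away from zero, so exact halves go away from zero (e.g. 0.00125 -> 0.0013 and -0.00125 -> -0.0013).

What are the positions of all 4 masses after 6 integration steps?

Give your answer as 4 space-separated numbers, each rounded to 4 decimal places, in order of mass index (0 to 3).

Answer: 2.7738 7.8615 13.4334 17.6699

Derivation:
Step 0: x=[2.0000 8.0000 13.0000 18.0000] v=[0.0000 0.0000 1.0000 0.0000]
Step 1: x=[2.0400 7.9900 13.1000 17.9800] v=[0.4000 -0.1000 1.0000 -0.2000]
Step 2: x=[2.1190 7.9716 13.1954 17.9424] v=[0.7900 -0.1840 0.9540 -0.3760]
Step 3: x=[2.2351 7.9469 13.2813 17.8899] v=[1.1605 -0.2469 0.8586 -0.5254]
Step 4: x=[2.3854 7.9184 13.3526 17.8252] v=[1.5029 -0.2846 0.7134 -0.6471]
Step 5: x=[2.5664 7.8890 13.4047 17.7510] v=[1.8095 -0.2945 0.5211 -0.7416]
Step 6: x=[2.7738 7.8615 13.4334 17.6699] v=[2.0740 -0.2752 0.2872 -0.8109]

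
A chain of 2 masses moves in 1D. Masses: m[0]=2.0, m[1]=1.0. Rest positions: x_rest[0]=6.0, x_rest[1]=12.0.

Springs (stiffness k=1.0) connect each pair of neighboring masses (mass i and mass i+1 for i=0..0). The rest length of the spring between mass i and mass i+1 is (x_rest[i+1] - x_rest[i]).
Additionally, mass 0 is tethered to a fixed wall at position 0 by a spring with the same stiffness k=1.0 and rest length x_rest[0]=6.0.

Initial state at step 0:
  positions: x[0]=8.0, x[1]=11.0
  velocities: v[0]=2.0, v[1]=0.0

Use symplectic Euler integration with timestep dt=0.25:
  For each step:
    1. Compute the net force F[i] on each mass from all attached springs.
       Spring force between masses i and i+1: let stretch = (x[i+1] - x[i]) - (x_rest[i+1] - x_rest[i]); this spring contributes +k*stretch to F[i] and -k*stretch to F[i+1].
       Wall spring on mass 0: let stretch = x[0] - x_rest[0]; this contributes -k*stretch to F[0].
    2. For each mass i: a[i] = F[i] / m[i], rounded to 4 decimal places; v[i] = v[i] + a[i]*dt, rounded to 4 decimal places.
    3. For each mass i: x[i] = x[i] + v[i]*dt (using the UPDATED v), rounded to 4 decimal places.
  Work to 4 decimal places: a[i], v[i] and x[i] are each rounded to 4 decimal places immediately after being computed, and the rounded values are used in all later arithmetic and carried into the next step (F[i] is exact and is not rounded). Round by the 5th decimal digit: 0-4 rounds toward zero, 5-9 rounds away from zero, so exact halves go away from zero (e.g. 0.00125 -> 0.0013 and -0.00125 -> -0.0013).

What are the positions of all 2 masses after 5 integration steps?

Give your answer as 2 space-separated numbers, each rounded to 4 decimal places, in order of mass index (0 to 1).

Step 0: x=[8.0000 11.0000] v=[2.0000 0.0000]
Step 1: x=[8.3438 11.1875] v=[1.3750 0.7500]
Step 2: x=[8.5157 11.5723] v=[0.6875 1.5391]
Step 3: x=[8.5170 12.1411] v=[0.0051 2.2750]
Step 4: x=[8.3654 12.8584] v=[-0.6065 2.8690]
Step 5: x=[8.0928 13.6699] v=[-1.0906 3.2458]

Answer: 8.0928 13.6699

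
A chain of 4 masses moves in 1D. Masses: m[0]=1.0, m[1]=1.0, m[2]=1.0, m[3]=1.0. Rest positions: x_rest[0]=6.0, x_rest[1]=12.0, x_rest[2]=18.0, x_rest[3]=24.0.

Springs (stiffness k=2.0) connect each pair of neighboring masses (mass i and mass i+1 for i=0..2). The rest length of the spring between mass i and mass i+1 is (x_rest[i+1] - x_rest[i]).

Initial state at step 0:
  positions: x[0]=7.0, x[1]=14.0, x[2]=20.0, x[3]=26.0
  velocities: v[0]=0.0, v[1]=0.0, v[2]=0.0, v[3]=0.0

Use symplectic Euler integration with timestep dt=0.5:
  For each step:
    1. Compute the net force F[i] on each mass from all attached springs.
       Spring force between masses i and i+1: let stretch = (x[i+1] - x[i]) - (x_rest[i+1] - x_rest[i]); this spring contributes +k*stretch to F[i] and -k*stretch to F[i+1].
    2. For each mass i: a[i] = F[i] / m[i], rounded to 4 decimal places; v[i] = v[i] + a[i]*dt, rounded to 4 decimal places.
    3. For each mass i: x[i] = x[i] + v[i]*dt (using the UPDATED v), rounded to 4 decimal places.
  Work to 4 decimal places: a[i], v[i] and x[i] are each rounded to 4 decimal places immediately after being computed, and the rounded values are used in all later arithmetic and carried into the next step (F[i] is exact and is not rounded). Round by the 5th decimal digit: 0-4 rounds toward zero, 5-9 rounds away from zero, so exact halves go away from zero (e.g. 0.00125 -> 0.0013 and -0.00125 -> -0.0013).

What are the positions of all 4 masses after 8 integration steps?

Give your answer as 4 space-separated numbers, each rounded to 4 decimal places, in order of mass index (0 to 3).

Step 0: x=[7.0000 14.0000 20.0000 26.0000] v=[0.0000 0.0000 0.0000 0.0000]
Step 1: x=[7.5000 13.5000 20.0000 26.0000] v=[1.0000 -1.0000 0.0000 0.0000]
Step 2: x=[8.0000 13.2500 19.7500 26.0000] v=[1.0000 -0.5000 -0.5000 0.0000]
Step 3: x=[8.1250 13.6250 19.3750 25.8750] v=[0.2500 0.7500 -0.7500 -0.2500]
Step 4: x=[8.0000 14.1250 19.3750 25.5000] v=[-0.2500 1.0000 0.0000 -0.7500]
Step 5: x=[7.9375 14.1875 19.8125 25.0625] v=[-0.1250 0.1250 0.8750 -0.8750]
Step 6: x=[8.0000 13.9375 20.0625 25.0000] v=[0.1250 -0.5000 0.5000 -0.1250]
Step 7: x=[8.0313 13.7813 19.7188 25.4688] v=[0.0625 -0.3125 -0.6875 0.9375]
Step 8: x=[7.9376 13.7188 19.2813 26.0626] v=[-0.1875 -0.1250 -0.8750 1.1875]

Answer: 7.9376 13.7188 19.2813 26.0626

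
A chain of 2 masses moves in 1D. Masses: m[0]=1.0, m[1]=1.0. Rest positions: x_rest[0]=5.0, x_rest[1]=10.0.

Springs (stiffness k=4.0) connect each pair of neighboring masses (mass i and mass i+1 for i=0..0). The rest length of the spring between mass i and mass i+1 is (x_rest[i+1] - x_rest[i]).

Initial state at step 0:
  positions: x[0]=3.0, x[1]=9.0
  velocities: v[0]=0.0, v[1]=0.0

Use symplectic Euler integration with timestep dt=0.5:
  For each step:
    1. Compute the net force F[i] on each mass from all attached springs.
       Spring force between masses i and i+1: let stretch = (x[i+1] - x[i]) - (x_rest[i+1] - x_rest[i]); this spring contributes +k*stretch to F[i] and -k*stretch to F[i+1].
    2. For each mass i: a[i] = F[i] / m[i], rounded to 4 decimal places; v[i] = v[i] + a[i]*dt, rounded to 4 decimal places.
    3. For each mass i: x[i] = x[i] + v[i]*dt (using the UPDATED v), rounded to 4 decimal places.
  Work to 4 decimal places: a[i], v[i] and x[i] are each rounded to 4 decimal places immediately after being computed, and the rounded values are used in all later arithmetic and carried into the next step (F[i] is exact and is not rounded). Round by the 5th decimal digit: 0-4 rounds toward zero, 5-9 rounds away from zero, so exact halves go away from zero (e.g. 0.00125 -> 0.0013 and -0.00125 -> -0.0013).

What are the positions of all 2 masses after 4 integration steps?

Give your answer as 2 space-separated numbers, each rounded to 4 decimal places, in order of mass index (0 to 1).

Answer: 3.0000 9.0000

Derivation:
Step 0: x=[3.0000 9.0000] v=[0.0000 0.0000]
Step 1: x=[4.0000 8.0000] v=[2.0000 -2.0000]
Step 2: x=[4.0000 8.0000] v=[0.0000 0.0000]
Step 3: x=[3.0000 9.0000] v=[-2.0000 2.0000]
Step 4: x=[3.0000 9.0000] v=[0.0000 0.0000]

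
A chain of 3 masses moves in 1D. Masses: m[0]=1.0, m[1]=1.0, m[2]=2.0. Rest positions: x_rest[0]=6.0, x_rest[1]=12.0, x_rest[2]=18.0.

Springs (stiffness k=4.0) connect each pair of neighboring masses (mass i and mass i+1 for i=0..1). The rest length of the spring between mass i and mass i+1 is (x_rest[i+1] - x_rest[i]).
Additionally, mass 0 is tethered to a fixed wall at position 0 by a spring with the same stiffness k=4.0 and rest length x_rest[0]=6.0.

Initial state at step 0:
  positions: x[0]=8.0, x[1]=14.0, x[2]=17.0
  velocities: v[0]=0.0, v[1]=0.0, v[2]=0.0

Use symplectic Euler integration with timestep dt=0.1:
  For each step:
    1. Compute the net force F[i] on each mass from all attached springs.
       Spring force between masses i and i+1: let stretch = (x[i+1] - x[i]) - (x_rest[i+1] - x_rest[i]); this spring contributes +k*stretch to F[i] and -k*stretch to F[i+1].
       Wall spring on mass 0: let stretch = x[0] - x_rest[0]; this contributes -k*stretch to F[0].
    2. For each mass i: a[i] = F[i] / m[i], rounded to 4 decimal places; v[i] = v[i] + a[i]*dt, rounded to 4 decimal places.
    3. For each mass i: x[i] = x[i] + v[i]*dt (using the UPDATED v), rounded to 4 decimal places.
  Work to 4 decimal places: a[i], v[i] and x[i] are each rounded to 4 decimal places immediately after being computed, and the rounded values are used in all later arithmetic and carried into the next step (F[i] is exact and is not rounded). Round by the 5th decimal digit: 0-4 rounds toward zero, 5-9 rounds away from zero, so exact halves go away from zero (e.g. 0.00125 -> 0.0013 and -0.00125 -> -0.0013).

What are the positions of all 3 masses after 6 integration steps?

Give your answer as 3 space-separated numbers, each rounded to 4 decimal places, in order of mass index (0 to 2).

Answer: 6.4486 12.0337 18.0281

Derivation:
Step 0: x=[8.0000 14.0000 17.0000] v=[0.0000 0.0000 0.0000]
Step 1: x=[7.9200 13.8800 17.0600] v=[-0.8000 -1.2000 0.6000]
Step 2: x=[7.7616 13.6488 17.1764] v=[-1.5840 -2.3120 1.1640]
Step 3: x=[7.5282 13.3232 17.3423] v=[-2.3338 -3.2558 1.6585]
Step 4: x=[7.2255 12.9266 17.5478] v=[-3.0271 -3.9662 2.0547]
Step 5: x=[6.8618 12.4868 17.7809] v=[-3.6369 -4.3982 2.3305]
Step 6: x=[6.4486 12.0337 18.0281] v=[-4.1316 -4.5306 2.4717]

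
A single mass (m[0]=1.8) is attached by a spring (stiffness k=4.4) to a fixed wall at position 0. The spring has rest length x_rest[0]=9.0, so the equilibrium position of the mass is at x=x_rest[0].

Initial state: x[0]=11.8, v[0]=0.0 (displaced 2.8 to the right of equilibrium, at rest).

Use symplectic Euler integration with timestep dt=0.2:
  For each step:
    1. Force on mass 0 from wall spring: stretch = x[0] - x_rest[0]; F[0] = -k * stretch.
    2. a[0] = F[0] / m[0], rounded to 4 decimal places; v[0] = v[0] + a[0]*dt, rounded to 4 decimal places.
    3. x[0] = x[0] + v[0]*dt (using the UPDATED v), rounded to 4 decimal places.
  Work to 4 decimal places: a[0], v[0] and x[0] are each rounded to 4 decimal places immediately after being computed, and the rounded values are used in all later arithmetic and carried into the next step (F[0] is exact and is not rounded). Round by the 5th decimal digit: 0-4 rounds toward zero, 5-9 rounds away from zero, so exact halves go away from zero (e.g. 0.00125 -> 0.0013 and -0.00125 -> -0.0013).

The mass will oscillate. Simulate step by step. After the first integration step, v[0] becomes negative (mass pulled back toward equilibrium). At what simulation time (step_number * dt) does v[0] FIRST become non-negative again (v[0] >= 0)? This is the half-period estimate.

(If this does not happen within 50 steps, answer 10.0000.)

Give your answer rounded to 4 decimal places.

Answer: 2.2000

Derivation:
Step 0: x=[11.8000] v=[0.0000]
Step 1: x=[11.5262] v=[-1.3689]
Step 2: x=[11.0054] v=[-2.6039]
Step 3: x=[10.2885] v=[-3.5843]
Step 4: x=[9.4457] v=[-4.2142]
Step 5: x=[8.5593] v=[-4.4321]
Step 6: x=[7.7160] v=[-4.2166]
Step 7: x=[6.9982] v=[-3.5889]
Step 8: x=[6.4762] v=[-2.6102]
Step 9: x=[6.2009] v=[-1.3763]
Step 10: x=[6.1993] v=[-0.0079]
Step 11: x=[6.4716] v=[1.3613]
First v>=0 after going negative at step 11, time=2.2000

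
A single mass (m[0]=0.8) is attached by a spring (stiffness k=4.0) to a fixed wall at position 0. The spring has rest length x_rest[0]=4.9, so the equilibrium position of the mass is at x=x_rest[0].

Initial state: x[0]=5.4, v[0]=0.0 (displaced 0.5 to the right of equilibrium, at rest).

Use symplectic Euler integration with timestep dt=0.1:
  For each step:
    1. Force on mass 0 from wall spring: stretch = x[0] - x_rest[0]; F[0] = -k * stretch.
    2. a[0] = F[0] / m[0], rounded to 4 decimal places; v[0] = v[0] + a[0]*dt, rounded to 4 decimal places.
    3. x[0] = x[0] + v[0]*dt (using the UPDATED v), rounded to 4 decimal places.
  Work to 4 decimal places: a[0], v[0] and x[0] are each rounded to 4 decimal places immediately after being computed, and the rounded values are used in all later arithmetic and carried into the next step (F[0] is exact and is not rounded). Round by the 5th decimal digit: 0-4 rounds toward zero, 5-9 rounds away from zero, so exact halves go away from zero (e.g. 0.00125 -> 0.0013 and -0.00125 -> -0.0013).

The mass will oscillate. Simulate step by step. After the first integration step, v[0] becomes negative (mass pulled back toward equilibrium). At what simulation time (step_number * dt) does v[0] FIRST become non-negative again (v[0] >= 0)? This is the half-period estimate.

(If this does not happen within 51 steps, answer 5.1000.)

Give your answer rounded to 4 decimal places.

Step 0: x=[5.4000] v=[0.0000]
Step 1: x=[5.3750] v=[-0.2500]
Step 2: x=[5.3263] v=[-0.4875]
Step 3: x=[5.2562] v=[-0.7007]
Step 4: x=[5.1683] v=[-0.8788]
Step 5: x=[5.0670] v=[-1.0130]
Step 6: x=[4.9574] v=[-1.0965]
Step 7: x=[4.8449] v=[-1.1252]
Step 8: x=[4.7351] v=[-1.0977]
Step 9: x=[4.6336] v=[-1.0153]
Step 10: x=[4.5454] v=[-0.8821]
Step 11: x=[4.4749] v=[-0.7048]
Step 12: x=[4.4257] v=[-0.4923]
Step 13: x=[4.4002] v=[-0.2552]
Step 14: x=[4.3997] v=[-0.0053]
Step 15: x=[4.4242] v=[0.2449]
First v>=0 after going negative at step 15, time=1.5000

Answer: 1.5000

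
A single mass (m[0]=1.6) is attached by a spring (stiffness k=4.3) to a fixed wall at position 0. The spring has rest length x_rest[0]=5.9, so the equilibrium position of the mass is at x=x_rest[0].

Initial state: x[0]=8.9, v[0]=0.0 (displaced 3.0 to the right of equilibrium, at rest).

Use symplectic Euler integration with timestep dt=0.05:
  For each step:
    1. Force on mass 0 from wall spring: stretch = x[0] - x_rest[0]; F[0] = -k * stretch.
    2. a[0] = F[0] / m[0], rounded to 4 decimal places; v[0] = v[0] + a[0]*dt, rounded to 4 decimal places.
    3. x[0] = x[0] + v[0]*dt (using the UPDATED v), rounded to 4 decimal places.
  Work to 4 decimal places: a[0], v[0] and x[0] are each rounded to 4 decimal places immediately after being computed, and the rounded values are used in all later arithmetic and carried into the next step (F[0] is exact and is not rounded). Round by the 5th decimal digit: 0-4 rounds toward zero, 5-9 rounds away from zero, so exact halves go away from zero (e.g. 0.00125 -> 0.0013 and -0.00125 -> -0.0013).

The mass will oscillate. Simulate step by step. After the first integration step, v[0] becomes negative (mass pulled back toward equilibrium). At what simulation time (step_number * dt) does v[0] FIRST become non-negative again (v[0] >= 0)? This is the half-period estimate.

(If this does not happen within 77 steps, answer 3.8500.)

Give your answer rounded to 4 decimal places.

Answer: 1.9500

Derivation:
Step 0: x=[8.9000] v=[0.0000]
Step 1: x=[8.8798] v=[-0.4031]
Step 2: x=[8.8396] v=[-0.8035]
Step 3: x=[8.7797] v=[-1.1985]
Step 4: x=[8.7004] v=[-1.5855]
Step 5: x=[8.6023] v=[-1.9618]
Step 6: x=[8.4861] v=[-2.3249]
Step 7: x=[8.3525] v=[-2.6724]
Step 8: x=[8.2024] v=[-3.0020]
Step 9: x=[8.0368] v=[-3.3114]
Step 10: x=[7.8569] v=[-3.5985]
Step 11: x=[7.6638] v=[-3.8615]
Step 12: x=[7.4589] v=[-4.0985]
Step 13: x=[7.2435] v=[-4.3080]
Step 14: x=[7.0191] v=[-4.4885]
Step 15: x=[6.7872] v=[-4.6389]
Step 16: x=[6.5493] v=[-4.7581]
Step 17: x=[6.3070] v=[-4.8454]
Step 18: x=[6.0620] v=[-4.9001]
Step 19: x=[5.8159] v=[-4.9219]
Step 20: x=[5.5704] v=[-4.9106]
Step 21: x=[5.3271] v=[-4.8663]
Step 22: x=[5.0876] v=[-4.7893]
Step 23: x=[4.8536] v=[-4.6801]
Step 24: x=[4.6266] v=[-4.5395]
Step 25: x=[4.4082] v=[-4.3684]
Step 26: x=[4.1998] v=[-4.1679]
Step 27: x=[4.0028] v=[-3.9394]
Step 28: x=[3.8186] v=[-3.6845]
Step 29: x=[3.6484] v=[-3.4048]
Step 30: x=[3.4933] v=[-3.1022]
Step 31: x=[3.3544] v=[-2.7788]
Step 32: x=[3.2326] v=[-2.4367]
Step 33: x=[3.1287] v=[-2.0783]
Step 34: x=[3.0434] v=[-1.7059]
Step 35: x=[2.9773] v=[-1.3220]
Step 36: x=[2.9308] v=[-0.9293]
Step 37: x=[2.9043] v=[-0.5303]
Step 38: x=[2.8979] v=[-0.1278]
Step 39: x=[2.9117] v=[0.2756]
First v>=0 after going negative at step 39, time=1.9500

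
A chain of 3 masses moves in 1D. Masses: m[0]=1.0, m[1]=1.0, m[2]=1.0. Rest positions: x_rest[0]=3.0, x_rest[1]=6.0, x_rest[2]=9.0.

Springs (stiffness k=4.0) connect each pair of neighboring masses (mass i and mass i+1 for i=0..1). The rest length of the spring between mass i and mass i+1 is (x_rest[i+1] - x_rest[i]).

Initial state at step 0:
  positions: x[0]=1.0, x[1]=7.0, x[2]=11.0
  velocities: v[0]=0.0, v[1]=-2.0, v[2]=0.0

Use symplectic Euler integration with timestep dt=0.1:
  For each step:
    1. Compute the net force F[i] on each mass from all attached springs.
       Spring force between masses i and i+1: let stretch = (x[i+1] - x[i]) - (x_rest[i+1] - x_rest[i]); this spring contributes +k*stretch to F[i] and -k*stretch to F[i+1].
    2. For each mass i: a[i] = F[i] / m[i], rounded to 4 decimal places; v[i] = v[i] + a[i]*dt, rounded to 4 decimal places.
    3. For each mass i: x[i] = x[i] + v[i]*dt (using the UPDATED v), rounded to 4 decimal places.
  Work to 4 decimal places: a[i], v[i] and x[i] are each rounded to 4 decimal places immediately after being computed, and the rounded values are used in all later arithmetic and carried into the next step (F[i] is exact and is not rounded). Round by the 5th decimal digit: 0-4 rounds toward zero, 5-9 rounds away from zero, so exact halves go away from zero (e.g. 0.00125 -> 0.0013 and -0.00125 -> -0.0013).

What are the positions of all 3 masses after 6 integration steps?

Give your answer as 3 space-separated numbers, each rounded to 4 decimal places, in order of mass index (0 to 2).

Step 0: x=[1.0000 7.0000 11.0000] v=[0.0000 -2.0000 0.0000]
Step 1: x=[1.1200 6.7200 10.9600] v=[1.2000 -2.8000 -0.4000]
Step 2: x=[1.3440 6.3856 10.8704] v=[2.2400 -3.3440 -0.8960]
Step 3: x=[1.6497 6.0289 10.7214] v=[3.0566 -3.5667 -1.4899]
Step 4: x=[2.0105 5.6848 10.5047] v=[3.6083 -3.4414 -2.1669]
Step 5: x=[2.3983 5.3865 10.2152] v=[3.8780 -2.9832 -2.8949]
Step 6: x=[2.7856 5.1618 9.8526] v=[3.8733 -2.2470 -3.6264]

Answer: 2.7856 5.1618 9.8526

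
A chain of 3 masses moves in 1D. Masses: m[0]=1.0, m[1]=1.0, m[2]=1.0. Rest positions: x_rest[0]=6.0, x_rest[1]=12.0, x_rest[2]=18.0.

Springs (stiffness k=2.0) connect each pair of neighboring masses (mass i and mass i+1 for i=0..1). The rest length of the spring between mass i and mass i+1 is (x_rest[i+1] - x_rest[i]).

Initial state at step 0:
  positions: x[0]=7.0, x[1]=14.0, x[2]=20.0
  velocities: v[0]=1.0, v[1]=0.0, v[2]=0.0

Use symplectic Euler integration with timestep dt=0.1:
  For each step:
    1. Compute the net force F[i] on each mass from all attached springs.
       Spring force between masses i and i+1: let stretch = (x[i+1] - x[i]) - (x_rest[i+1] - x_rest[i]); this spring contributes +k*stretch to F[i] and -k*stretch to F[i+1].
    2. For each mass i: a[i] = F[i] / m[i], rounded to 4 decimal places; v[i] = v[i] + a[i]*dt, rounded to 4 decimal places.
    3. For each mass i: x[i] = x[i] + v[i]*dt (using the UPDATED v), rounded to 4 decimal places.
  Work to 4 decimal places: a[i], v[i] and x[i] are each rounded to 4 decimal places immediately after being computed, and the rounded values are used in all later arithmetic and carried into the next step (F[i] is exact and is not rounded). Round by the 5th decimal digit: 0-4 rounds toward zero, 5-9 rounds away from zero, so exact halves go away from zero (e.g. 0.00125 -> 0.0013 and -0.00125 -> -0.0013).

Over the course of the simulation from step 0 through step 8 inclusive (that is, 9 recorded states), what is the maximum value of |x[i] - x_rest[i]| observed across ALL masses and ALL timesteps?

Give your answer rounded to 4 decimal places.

Step 0: x=[7.0000 14.0000 20.0000] v=[1.0000 0.0000 0.0000]
Step 1: x=[7.1200 13.9800 20.0000] v=[1.2000 -0.2000 0.0000]
Step 2: x=[7.2572 13.9432 19.9996] v=[1.3720 -0.3680 -0.0040]
Step 3: x=[7.4081 13.8938 19.9981] v=[1.5092 -0.4939 -0.0153]
Step 4: x=[7.5687 13.8368 19.9945] v=[1.6063 -0.5702 -0.0362]
Step 5: x=[7.7347 13.7776 19.9877] v=[1.6599 -0.5923 -0.0677]
Step 6: x=[7.9016 13.7217 19.9767] v=[1.6685 -0.5589 -0.1097]
Step 7: x=[8.0649 13.6745 19.9606] v=[1.6325 -0.4719 -0.1607]
Step 8: x=[8.2203 13.6408 19.9388] v=[1.5544 -0.3366 -0.2179]
Max displacement = 2.2203

Answer: 2.2203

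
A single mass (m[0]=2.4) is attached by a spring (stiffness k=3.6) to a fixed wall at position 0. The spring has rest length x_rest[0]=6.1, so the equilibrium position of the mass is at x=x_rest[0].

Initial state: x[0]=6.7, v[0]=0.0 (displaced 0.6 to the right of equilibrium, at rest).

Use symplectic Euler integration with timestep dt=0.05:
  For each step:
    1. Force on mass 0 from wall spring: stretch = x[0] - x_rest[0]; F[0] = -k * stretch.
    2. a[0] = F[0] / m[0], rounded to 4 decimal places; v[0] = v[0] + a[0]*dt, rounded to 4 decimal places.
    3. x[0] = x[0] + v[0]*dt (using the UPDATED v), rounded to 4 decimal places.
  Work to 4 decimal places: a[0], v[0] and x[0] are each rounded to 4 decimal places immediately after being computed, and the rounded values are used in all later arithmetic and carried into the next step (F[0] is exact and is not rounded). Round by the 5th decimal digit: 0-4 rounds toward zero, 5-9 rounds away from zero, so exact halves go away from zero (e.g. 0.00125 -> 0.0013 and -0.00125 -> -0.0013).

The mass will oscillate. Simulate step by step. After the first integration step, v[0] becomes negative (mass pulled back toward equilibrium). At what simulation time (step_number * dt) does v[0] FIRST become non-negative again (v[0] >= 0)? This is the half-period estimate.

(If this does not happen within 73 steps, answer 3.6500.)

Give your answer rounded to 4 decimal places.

Answer: 2.6000

Derivation:
Step 0: x=[6.7000] v=[0.0000]
Step 1: x=[6.6978] v=[-0.0450]
Step 2: x=[6.6933] v=[-0.0898]
Step 3: x=[6.6866] v=[-0.1343]
Step 4: x=[6.6777] v=[-0.1783]
Step 5: x=[6.6666] v=[-0.2216]
Step 6: x=[6.6534] v=[-0.2641]
Step 7: x=[6.6381] v=[-0.3056]
Step 8: x=[6.6208] v=[-0.3460]
Step 9: x=[6.6015] v=[-0.3851]
Step 10: x=[6.5804] v=[-0.4227]
Step 11: x=[6.5575] v=[-0.4587]
Step 12: x=[6.5329] v=[-0.4930]
Step 13: x=[6.5066] v=[-0.5255]
Step 14: x=[6.4788] v=[-0.5560]
Step 15: x=[6.4496] v=[-0.5844]
Step 16: x=[6.4191] v=[-0.6106]
Step 17: x=[6.3874] v=[-0.6345]
Step 18: x=[6.3546] v=[-0.6561]
Step 19: x=[6.3208] v=[-0.6752]
Step 20: x=[6.2862] v=[-0.6918]
Step 21: x=[6.2509] v=[-0.7058]
Step 22: x=[6.2150] v=[-0.7171]
Step 23: x=[6.1787] v=[-0.7257]
Step 24: x=[6.1421] v=[-0.7316]
Step 25: x=[6.1054] v=[-0.7348]
Step 26: x=[6.0686] v=[-0.7352]
Step 27: x=[6.0320] v=[-0.7328]
Step 28: x=[5.9956] v=[-0.7277]
Step 29: x=[5.9596] v=[-0.7199]
Step 30: x=[5.9241] v=[-0.7094]
Step 31: x=[5.8893] v=[-0.6962]
Step 32: x=[5.8553] v=[-0.6804]
Step 33: x=[5.8222] v=[-0.6620]
Step 34: x=[5.7901] v=[-0.6412]
Step 35: x=[5.7592] v=[-0.6180]
Step 36: x=[5.7296] v=[-0.5924]
Step 37: x=[5.7014] v=[-0.5646]
Step 38: x=[5.6747] v=[-0.5347]
Step 39: x=[5.6496] v=[-0.5028]
Step 40: x=[5.6262] v=[-0.4690]
Step 41: x=[5.6045] v=[-0.4335]
Step 42: x=[5.5847] v=[-0.3963]
Step 43: x=[5.5668] v=[-0.3577]
Step 44: x=[5.5509] v=[-0.3177]
Step 45: x=[5.5371] v=[-0.2765]
Step 46: x=[5.5254] v=[-0.2343]
Step 47: x=[5.5158] v=[-0.1912]
Step 48: x=[5.5084] v=[-0.1474]
Step 49: x=[5.5033] v=[-0.1030]
Step 50: x=[5.5004] v=[-0.0582]
Step 51: x=[5.4997] v=[-0.0132]
Step 52: x=[5.5013] v=[0.0318]
First v>=0 after going negative at step 52, time=2.6000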